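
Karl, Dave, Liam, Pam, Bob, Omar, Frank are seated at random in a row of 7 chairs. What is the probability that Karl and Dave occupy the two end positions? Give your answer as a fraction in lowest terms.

There are 7! = 5040 arrangements.
Place Karl and Dave at the ends in 2 ways, arrange the remaining 5 in 5! = 120 ways: 2·120 = 240.
Probability = 240/5040 = 1/21.

1/21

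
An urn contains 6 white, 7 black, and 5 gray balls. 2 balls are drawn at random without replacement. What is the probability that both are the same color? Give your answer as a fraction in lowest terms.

There are C(18,2) = 153 ways to draw 2 balls.
All same color: C(6,2) + C(7,2) + C(5,2) = 15 + 21 + 10 = 46.
Probability = 46/153.

46/153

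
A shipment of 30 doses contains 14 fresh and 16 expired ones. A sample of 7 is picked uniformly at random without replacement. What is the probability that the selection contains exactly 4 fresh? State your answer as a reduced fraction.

There are C(30,7) = 2035800 ways to choose 7 from 30.
Selections with exactly 4 fresh: choose 4 of the 14 fresh and 3 of the 16 expired, C(14,4)·C(16,3) = 1001·560 = 560560.
Probability = 560560/2035800 = 1078/3915.

1078/3915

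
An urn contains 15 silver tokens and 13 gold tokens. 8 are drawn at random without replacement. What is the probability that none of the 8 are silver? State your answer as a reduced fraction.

1/2415

There are C(28,8) = 3108105 possible selections.
Selections with no silver (all gold): C(13,8) = 1287.
Probability = 1287/3108105 = 1/2415.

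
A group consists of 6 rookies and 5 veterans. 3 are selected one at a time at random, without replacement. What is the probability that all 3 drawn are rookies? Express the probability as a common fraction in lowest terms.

4/33

Multiply the conditional probabilities at each draw: 6/11 · 5/10 · 4/9 = 120/990 = 4/33.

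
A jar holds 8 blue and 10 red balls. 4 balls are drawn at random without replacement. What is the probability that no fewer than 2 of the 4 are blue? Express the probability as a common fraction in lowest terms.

There are C(18,4) = 3060 ways to choose the 4.
Favorable selections (no fewer than 2 blue): C(8,2)·C(10,2) + C(8,3)·C(10,1) + C(8,4)·C(10,0) = 1260 + 560 + 70 = 1890.
Probability = 1890/3060 = 21/34.

21/34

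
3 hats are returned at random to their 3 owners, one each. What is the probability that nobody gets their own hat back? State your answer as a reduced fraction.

There are 3! = 6 assignments.
By inclusion-exclusion, assignments with no fixed points: C(3,0)·3! − C(3,1)·2! + C(3,2)·1! − C(3,3)·0! = 2.
Probability = 2/6 = 1/3.

1/3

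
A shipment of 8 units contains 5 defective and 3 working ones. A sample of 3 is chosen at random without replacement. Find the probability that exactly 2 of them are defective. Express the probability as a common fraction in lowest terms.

Total number of selections: C(8,3) = 56.
Selections with exactly 2 defective: choose 2 of the 5 defective and 1 of the 3 working, C(5,2)·C(3,1) = 10·3 = 30.
Probability = 30/56 = 15/28.

15/28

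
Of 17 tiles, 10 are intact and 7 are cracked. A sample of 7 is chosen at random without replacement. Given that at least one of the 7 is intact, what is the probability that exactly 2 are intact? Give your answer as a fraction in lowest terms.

945/19447

Work in counts. Selections with at least one intact: C(17,7) − C(7,7) = 19448 − 1 = 19447.
Of those, selections where exactly 2 are intact: C(10,2)·C(7,5) = 45·21 = 945.
Conditional probability = 945/19447.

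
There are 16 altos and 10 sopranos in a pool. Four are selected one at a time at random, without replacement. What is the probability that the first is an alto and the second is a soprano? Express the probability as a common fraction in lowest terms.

16/65

Multiply the conditional probabilities at each draw: 16/26 · 10/25 = 160/650 = 16/65.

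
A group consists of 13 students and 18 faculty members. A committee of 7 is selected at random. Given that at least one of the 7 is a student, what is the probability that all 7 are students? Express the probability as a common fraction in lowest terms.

44/66609

Work in counts. Selections with at least one student: C(31,7) − C(18,7) = 2629575 − 31824 = 2597751.
Of those, selections where all 7 are students: C(13,7) = 1716.
Conditional probability = 1716/2597751 = 44/66609.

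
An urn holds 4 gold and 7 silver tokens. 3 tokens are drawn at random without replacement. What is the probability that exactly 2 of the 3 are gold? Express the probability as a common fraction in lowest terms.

The sample space is all 3-subsets of the 11: C(11,3) = 165.
Selections with exactly 2 gold: choose 2 of the 4 gold and 1 of the 7 silver, C(4,2)·C(7,1) = 6·7 = 42.
Probability = 42/165 = 14/55.

14/55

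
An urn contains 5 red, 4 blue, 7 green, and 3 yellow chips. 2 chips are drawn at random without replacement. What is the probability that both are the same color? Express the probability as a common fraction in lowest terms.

There are C(19,2) = 171 ways to draw 2 chips.
All same color: C(5,2) + C(4,2) + C(7,2) + C(3,2) = 10 + 6 + 21 + 3 = 40.
Probability = 40/171.

40/171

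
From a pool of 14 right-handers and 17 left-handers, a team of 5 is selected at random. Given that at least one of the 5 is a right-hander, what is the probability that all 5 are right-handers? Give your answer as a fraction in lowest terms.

286/23389

Work in counts. Selections with at least one right-hander: C(31,5) − C(17,5) = 169911 − 6188 = 163723.
Of those, selections where all 5 are right-handers: C(14,5) = 2002.
Conditional probability = 2002/163723 = 286/23389.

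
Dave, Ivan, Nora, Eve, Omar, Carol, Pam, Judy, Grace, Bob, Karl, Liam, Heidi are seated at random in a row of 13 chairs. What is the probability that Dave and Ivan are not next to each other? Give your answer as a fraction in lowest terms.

11/13

There are 13! = 6227020800 arrangements.
Arrangements with Dave and Ivan adjacent: 2·12! = 958003200.
So not adjacent: 6227020800 − 958003200 = 5269017600, probability 5269017600/6227020800 = 11/13.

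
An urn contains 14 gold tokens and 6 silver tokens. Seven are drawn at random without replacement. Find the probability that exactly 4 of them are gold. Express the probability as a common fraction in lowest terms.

1001/3876

Total number of selections: C(20,7) = 77520.
Selections with exactly 4 gold: choose 4 of the 14 gold and 3 of the 6 silver, C(14,4)·C(6,3) = 1001·20 = 20020.
Probability = 20020/77520 = 1001/3876.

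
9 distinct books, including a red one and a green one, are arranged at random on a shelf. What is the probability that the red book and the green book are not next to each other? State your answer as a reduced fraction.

7/9

There are 9! = 362880 arrangements.
Arrangements with the red book and the green book adjacent: 2·8! = 80640.
So not adjacent: 362880 − 80640 = 282240, probability 282240/362880 = 7/9.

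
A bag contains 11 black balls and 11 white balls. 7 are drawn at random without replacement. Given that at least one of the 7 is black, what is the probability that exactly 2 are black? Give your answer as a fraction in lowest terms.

385/2579

Work in counts. Selections with at least one black: C(22,7) − C(11,7) = 170544 − 330 = 170214.
Of those, selections where exactly 2 are black: C(11,2)·C(11,5) = 55·462 = 25410.
Conditional probability = 25410/170214 = 385/2579.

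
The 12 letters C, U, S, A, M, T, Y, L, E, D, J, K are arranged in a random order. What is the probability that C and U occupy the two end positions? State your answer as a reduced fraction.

There are 12! = 479001600 arrangements.
Place C and U at the ends in 2 ways, arrange the remaining 10 in 10! = 3628800 ways: 2·3628800 = 7257600.
Probability = 7257600/479001600 = 1/66.

1/66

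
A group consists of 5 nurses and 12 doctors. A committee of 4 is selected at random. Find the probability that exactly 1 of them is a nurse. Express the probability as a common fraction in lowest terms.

55/119

Total number of selections: C(17,4) = 2380.
Selections with exactly 1 nurse: choose 1 of the 5 nurses and 3 of the 12 doctors, C(5,1)·C(12,3) = 5·220 = 1100.
Probability = 1100/2380 = 55/119.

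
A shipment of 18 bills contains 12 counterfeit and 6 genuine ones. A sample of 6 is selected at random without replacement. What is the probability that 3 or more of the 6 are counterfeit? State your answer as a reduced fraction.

There are C(18,6) = 18564 ways to choose the 6.
Count the complement (fewer than 3 counterfeit): C(12,0)·C(6,6) + C(12,1)·C(6,5) + C(12,2)·C(6,4) = 1 + 72 + 990 = 1063.
Probability = 1 − 1063/18564 = 17501/18564.

17501/18564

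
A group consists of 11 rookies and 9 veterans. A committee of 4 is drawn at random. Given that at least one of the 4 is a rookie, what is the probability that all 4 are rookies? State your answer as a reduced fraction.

Work in counts. Selections with at least one rookie: C(20,4) − C(9,4) = 4845 − 126 = 4719.
Of those, selections where all 4 are rookies: C(11,4) = 330.
Conditional probability = 330/4719 = 10/143.

10/143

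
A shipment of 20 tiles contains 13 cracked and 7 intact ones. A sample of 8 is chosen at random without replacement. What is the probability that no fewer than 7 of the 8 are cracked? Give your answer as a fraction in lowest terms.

341/3230

There are C(20,8) = 125970 ways to choose the 8.
Favorable selections (no fewer than 7 cracked): C(13,7)·C(7,1) + C(13,8)·C(7,0) = 12012 + 1287 = 13299.
Probability = 13299/125970 = 341/3230.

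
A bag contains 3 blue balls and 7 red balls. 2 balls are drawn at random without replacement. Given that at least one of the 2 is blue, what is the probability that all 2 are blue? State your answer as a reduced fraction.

Work in counts. Selections with at least one blue: C(10,2) − C(7,2) = 45 − 21 = 24.
Of those, selections where all 2 are blue: C(3,2) = 3.
Conditional probability = 3/24 = 1/8.

1/8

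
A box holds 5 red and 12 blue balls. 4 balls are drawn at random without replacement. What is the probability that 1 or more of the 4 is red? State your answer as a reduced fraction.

Total selections: C(17,4) = 2380.
Favorable selections (1 or more red): C(5,1)·C(12,3) + C(5,2)·C(12,2) + C(5,3)·C(12,1) + C(5,4)·C(12,0) = 1100 + 660 + 120 + 5 = 1885.
Probability = 1885/2380 = 377/476.

377/476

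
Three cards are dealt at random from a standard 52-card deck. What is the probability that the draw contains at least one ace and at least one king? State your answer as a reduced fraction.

188/5525

There are C(52,3) = 22100 possible draws.
By inclusion-exclusion on the complements, draws missing all aces or all kings: C(48,3) + C(48,3) − C(44,3) = 17296 + 17296 − 13244 = 21348.
So draws with at least one of each: 22100 − 21348 = 752, probability 752/22100 = 188/5525.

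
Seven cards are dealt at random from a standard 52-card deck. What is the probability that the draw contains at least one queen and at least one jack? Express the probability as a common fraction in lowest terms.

3105873/16723070

There are C(52,7) = 133784560 possible draws.
By inclusion-exclusion on the complements, draws missing all queens or all jacks: C(48,7) + C(48,7) − C(44,7) = 73629072 + 73629072 − 38320568 = 108937576.
So draws with at least one of each: 133784560 − 108937576 = 24846984, probability 24846984/133784560 = 3105873/16723070.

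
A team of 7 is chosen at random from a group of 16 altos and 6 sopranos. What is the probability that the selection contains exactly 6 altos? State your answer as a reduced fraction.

There are C(22,7) = 170544 ways to choose 7 from 22.
Selections with exactly 6 altos: choose 6 of the 16 altos and 1 of the 6 sopranos, C(16,6)·C(6,1) = 8008·6 = 48048.
Probability = 48048/170544 = 91/323.

91/323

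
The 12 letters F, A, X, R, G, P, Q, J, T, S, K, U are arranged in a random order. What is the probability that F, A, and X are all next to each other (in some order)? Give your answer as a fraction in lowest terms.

1/22

There are 12! = 479001600 arrangements.
Treat the three as one block: 10! placements × 3! orders within the block = 3628800·6 = 21772800.
Probability = 21772800/479001600 = 1/22.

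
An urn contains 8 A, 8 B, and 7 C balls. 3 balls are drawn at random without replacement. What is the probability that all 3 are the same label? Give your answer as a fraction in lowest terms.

21/253

There are C(23,3) = 1771 ways to draw 3 balls.
All same label: C(8,3) + C(8,3) + C(7,3) = 56 + 56 + 35 = 147.
Probability = 147/1771 = 21/253.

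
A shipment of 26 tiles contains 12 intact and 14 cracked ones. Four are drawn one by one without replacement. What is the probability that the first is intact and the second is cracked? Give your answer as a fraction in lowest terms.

84/325

Multiply the conditional probabilities at each draw: 12/26 · 14/25 = 168/650 = 84/325.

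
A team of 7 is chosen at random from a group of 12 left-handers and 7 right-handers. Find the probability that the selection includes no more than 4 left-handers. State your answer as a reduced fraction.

Total selections: C(19,7) = 50388.
Count the complement (more than 4 left-handers): C(12,5)·C(7,2) + C(12,6)·C(7,1) + C(12,7)·C(7,0) = 16632 + 6468 + 792 = 23892.
Probability = 1 − 23892/50388 = 26496/50388 = 2208/4199.

2208/4199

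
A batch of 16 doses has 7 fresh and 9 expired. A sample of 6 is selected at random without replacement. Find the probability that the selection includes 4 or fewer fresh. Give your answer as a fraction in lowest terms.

Total selections: C(16,6) = 8008.
Favorable selections (4 or fewer fresh): C(7,0)·C(9,6) + C(7,1)·C(9,5) + C(7,2)·C(9,4) + C(7,3)·C(9,3) + C(7,4)·C(9,2) = 84 + 882 + 2646 + 2940 + 1260 = 7812.
Probability = 7812/8008 = 279/286.

279/286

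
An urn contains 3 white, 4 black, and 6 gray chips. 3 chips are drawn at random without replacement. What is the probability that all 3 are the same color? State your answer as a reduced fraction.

25/286

There are C(13,3) = 286 ways to draw 3 chips.
All same color: C(3,3) + C(4,3) + C(6,3) = 1 + 4 + 20 = 25.
Probability = 25/286.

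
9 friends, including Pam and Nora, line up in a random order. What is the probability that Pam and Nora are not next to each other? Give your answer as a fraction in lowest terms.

7/9

There are 9! = 362880 arrangements.
Arrangements with Pam and Nora adjacent: 2·8! = 80640.
So not adjacent: 362880 − 80640 = 282240, probability 282240/362880 = 7/9.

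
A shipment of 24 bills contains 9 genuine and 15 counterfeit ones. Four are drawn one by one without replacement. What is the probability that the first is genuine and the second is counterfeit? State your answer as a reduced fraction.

45/184

Multiply the conditional probabilities at each draw: 9/24 · 15/23 = 135/552 = 45/184.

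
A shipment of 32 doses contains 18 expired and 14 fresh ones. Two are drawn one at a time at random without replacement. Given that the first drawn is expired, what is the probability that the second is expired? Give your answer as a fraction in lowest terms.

17/31

After removing one expired, 31 remain: 17 expired and 14 fresh.
So the probability the next is expired is 17/31.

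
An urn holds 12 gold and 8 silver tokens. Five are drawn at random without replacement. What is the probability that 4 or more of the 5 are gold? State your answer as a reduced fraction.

Total selections: C(20,5) = 15504.
Favorable selections (4 or more gold): C(12,4)·C(8,1) + C(12,5)·C(8,0) = 3960 + 792 = 4752.
Probability = 4752/15504 = 99/323.

99/323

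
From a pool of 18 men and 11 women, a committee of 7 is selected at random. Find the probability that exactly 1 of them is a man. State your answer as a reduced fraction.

231/43355

The sample space is all 7-subsets of the 29: C(29,7) = 1560780.
Selections with exactly 1 man: choose 1 of the 18 men and 6 of the 11 women, C(18,1)·C(11,6) = 18·462 = 8316.
Probability = 8316/1560780 = 231/43355.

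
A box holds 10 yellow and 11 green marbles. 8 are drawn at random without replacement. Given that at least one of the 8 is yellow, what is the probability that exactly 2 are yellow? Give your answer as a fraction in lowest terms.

1386/13555

Work in counts. Selections with at least one yellow: C(21,8) − C(11,8) = 203490 − 165 = 203325.
Of those, selections where exactly 2 are yellow: C(10,2)·C(11,6) = 45·462 = 20790.
Conditional probability = 20790/203325 = 1386/13555.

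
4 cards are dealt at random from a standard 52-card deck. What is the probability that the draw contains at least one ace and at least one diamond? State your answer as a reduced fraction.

52799/270725

There are C(52,4) = 270725 possible draws.
By inclusion-exclusion on the complements, draws missing all aces or all diamonds: C(48,4) + C(39,4) − C(36,4) = 194580 + 82251 − 58905 = 217926.
So draws with at least one of each: 270725 − 217926 = 52799, probability 52799/270725.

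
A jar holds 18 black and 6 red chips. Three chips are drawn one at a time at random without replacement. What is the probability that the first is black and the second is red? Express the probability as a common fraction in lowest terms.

Multiply the conditional probabilities at each draw: 18/24 · 6/23 = 108/552 = 9/46.

9/46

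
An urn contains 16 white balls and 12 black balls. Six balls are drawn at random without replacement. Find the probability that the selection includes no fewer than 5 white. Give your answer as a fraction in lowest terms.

There are C(28,6) = 376740 ways to choose the 6.
Favorable selections (no fewer than 5 white): C(16,5)·C(12,1) + C(16,6)·C(12,0) = 52416 + 8008 = 60424.
Probability = 60424/376740 = 166/1035.

166/1035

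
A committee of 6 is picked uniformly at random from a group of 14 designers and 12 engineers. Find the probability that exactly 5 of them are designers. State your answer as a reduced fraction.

The sample space is all 6-subsets of the 26: C(26,6) = 230230.
Selections with exactly 5 designers: choose 5 of the 14 designers and 1 of the 12 engineers, C(14,5)·C(12,1) = 2002·12 = 24024.
Probability = 24024/230230 = 12/115.

12/115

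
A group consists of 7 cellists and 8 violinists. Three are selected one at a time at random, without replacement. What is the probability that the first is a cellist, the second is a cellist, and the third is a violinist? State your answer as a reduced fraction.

Multiply the conditional probabilities at each draw: 7/15 · 6/14 · 8/13 = 336/2730 = 8/65.

8/65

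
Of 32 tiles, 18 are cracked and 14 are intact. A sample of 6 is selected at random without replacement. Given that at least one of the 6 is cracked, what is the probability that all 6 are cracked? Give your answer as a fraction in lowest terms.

Work in counts. Selections with at least one cracked: C(32,6) − C(14,6) = 906192 − 3003 = 903189.
Of those, selections where all 6 are cracked: C(18,6) = 18564.
Conditional probability = 18564/903189 = 884/43009.

884/43009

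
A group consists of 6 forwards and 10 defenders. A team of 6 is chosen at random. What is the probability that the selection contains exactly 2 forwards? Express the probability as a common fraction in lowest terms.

225/572

There are C(16,6) = 8008 ways to choose 6 from 16.
Selections with exactly 2 forwards: choose 2 of the 6 forwards and 4 of the 10 defenders, C(6,2)·C(10,4) = 15·210 = 3150.
Probability = 3150/8008 = 225/572.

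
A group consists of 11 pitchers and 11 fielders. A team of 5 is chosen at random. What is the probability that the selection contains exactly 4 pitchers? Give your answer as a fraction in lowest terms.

55/399

Total number of selections: C(22,5) = 26334.
Selections with exactly 4 pitchers: choose 4 of the 11 pitchers and 1 of the 11 fielders, C(11,4)·C(11,1) = 330·11 = 3630.
Probability = 3630/26334 = 55/399.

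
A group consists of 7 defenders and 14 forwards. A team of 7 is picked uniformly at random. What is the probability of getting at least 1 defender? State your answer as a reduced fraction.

There are C(21,7) = 116280 ways to choose the 7.
The complement is all 7 are forwards: C(14,7) = 3432.
Probability = 1 − 3432/116280 = 112848/116280 = 4702/4845.

4702/4845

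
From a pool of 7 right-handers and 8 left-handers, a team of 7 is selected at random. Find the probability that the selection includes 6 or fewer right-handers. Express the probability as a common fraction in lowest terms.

Total selections: C(15,7) = 6435.
The complement is exactly 7 right-handers: C(7,7)·C(8,0) = 1.
Probability = 1 − 1/6435 = 6434/6435.

6434/6435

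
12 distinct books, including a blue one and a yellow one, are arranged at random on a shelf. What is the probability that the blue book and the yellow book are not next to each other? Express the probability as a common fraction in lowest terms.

5/6

There are 12! = 479001600 arrangements.
Arrangements with the blue book and the yellow book adjacent: 2·11! = 79833600.
So not adjacent: 479001600 − 79833600 = 399168000, probability 399168000/479001600 = 5/6.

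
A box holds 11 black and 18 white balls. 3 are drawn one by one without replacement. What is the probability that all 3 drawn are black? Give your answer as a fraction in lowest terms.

Multiply the conditional probabilities at each draw: 11/29 · 10/28 · 9/27 = 990/21924 = 55/1218.

55/1218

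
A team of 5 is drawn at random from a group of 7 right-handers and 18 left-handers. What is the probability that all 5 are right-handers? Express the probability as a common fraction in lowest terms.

There are C(25,5) = 53130 possible selections.
Selections with all right-handers: C(7,5) = 21.
Probability = 21/53130 = 1/2530.

1/2530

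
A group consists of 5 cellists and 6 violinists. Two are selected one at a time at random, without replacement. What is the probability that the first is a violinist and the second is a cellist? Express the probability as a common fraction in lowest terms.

Multiply the conditional probabilities at each draw: 6/11 · 5/10 = 30/110 = 3/11.

3/11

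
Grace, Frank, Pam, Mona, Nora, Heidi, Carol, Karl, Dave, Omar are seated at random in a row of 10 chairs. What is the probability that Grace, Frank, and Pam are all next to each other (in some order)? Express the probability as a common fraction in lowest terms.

1/15

There are 10! = 3628800 arrangements.
Treat the three as one block: 8! placements × 3! orders within the block = 40320·6 = 241920.
Probability = 241920/3628800 = 1/15.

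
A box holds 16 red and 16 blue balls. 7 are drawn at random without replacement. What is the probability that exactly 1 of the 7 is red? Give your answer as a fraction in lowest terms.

Total number of selections: C(32,7) = 3365856.
Selections with exactly 1 red: choose 1 of the 16 red and 6 of the 16 blue, C(16,1)·C(16,6) = 16·8008 = 128128.
Probability = 128128/3365856 = 308/8091.

308/8091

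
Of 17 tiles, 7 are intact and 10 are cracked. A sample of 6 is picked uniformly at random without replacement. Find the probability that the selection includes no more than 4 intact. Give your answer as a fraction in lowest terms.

There are C(17,6) = 12376 ways to choose the 6.
Count the complement (more than 4 intact): C(7,5)·C(10,1) + C(7,6)·C(10,0) = 210 + 7 = 217.
Probability = 1 − 217/12376 = 12159/12376 = 1737/1768.

1737/1768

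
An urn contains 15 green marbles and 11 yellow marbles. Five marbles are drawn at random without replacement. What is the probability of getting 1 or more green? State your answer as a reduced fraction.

Total selections: C(26,5) = 65780.
The complement is all 5 are yellow: C(11,5) = 462.
Probability = 1 − 462/65780 = 65318/65780 = 2969/2990.

2969/2990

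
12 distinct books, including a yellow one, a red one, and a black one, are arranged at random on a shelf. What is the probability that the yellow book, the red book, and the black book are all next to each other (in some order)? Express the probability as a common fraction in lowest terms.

There are 12! = 479001600 arrangements.
Treat the three as one block: 10! placements × 3! orders within the block = 3628800·6 = 21772800.
Probability = 21772800/479001600 = 1/22.

1/22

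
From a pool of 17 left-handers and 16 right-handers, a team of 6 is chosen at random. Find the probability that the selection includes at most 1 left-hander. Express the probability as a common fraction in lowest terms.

There are C(33,6) = 1107568 ways to choose the 6.
Favorable selections (at most 1 left-hander): C(17,0)·C(16,6) + C(17,1)·C(16,5) = 8008 + 74256 = 82264.
Probability = 82264/1107568 = 1469/19778.

1469/19778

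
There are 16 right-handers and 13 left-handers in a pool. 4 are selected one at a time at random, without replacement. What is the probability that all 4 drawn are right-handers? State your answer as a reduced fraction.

Multiply the conditional probabilities at each draw: 16/29 · 15/28 · 14/27 · 13/26 = 43680/570024 = 20/261.

20/261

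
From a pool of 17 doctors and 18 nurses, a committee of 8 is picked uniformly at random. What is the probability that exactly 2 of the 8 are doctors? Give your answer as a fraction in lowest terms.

5304/49445

Total number of selections: C(35,8) = 23535820.
Selections with exactly 2 doctors: choose 2 of the 17 doctors and 6 of the 18 nurses, C(17,2)·C(18,6) = 136·18564 = 2524704.
Probability = 2524704/23535820 = 5304/49445.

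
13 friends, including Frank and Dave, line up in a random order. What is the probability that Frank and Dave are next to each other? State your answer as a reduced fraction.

There are 13! = 6227020800 arrangements.
Treat Frank and Dave as a block: 12! arrangements of the blocks × 2 orders within the block = 2·479001600 = 958003200.
Probability = 958003200/6227020800 = 2/13.

2/13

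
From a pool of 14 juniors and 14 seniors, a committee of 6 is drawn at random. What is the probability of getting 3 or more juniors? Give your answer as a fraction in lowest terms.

1399/2070

There are C(28,6) = 376740 ways to choose the 6.
Favorable selections (3 or more juniors): C(14,3)·C(14,3) + C(14,4)·C(14,2) + C(14,5)·C(14,1) + C(14,6)·C(14,0) = 132496 + 91091 + 28028 + 3003 = 254618.
Probability = 254618/376740 = 1399/2070.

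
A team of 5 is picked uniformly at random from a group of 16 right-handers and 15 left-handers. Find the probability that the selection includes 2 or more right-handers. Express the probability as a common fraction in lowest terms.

There are C(31,5) = 169911 ways to choose the 5.
Favorable selections (2 or more right-handers): C(16,2)·C(15,3) + C(16,3)·C(15,2) + C(16,4)·C(15,1) + C(16,5)·C(15,0) = 54600 + 58800 + 27300 + 4368 = 145068.
Probability = 145068/169911 = 6908/8091.

6908/8091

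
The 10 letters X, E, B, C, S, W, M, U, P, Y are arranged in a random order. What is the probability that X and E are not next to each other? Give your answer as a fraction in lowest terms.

4/5

There are 10! = 3628800 arrangements.
Arrangements with X and E adjacent: 2·9! = 725760.
So not adjacent: 3628800 − 725760 = 2903040, probability 2903040/3628800 = 4/5.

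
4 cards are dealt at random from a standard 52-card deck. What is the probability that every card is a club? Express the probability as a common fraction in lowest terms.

There are C(52,4) = 270725 possible 4-card hands.
Hands that are all clubs: C(13,4) = 715.
Probability = 715/270725 = 11/4165.

11/4165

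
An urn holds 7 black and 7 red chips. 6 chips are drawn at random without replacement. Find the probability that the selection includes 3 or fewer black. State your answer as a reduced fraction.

302/429

There are C(14,6) = 3003 ways to choose the 6.
Count the complement (more than 3 black): C(7,4)·C(7,2) + C(7,5)·C(7,1) + C(7,6)·C(7,0) = 735 + 147 + 7 = 889.
Probability = 1 − 889/3003 = 2114/3003 = 302/429.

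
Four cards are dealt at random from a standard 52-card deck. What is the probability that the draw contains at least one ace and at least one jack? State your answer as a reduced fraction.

1332/20825

There are C(52,4) = 270725 possible draws.
By inclusion-exclusion on the complements, draws missing all aces or all jacks: C(48,4) + C(48,4) − C(44,4) = 194580 + 194580 − 135751 = 253409.
So draws with at least one of each: 270725 − 253409 = 17316, probability 17316/270725 = 1332/20825.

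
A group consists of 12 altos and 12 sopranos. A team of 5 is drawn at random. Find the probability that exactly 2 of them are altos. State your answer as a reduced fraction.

55/161

There are C(24,5) = 42504 ways to choose 5 from 24.
Selections with exactly 2 altos: choose 2 of the 12 altos and 3 of the 12 sopranos, C(12,2)·C(12,3) = 66·220 = 14520.
Probability = 14520/42504 = 55/161.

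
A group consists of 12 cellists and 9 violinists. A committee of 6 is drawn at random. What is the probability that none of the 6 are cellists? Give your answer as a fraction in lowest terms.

There are C(21,6) = 54264 possible selections.
Selections with no cellists (all violinists): C(9,6) = 84.
Probability = 84/54264 = 1/646.

1/646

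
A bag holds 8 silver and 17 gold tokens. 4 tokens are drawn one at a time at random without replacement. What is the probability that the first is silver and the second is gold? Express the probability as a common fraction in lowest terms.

17/75

Multiply the conditional probabilities at each draw: 8/25 · 17/24 = 136/600 = 17/75.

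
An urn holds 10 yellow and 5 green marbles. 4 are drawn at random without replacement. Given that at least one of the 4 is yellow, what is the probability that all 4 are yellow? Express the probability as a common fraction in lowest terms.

Work in counts. Selections with at least one yellow: C(15,4) − C(5,4) = 1365 − 5 = 1360.
Of those, selections where all 4 are yellow: C(10,4) = 210.
Conditional probability = 210/1360 = 21/136.

21/136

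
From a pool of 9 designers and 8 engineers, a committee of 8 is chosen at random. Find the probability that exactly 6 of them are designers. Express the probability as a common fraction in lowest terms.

There are C(17,8) = 24310 ways to choose 8 from 17.
Selections with exactly 6 designers: choose 6 of the 9 designers and 2 of the 8 engineers, C(9,6)·C(8,2) = 84·28 = 2352.
Probability = 2352/24310 = 1176/12155.

1176/12155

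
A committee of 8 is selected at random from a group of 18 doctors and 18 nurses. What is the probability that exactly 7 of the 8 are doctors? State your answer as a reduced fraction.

936/49445

Total number of selections: C(36,8) = 30260340.
Selections with exactly 7 doctors: choose 7 of the 18 doctors and 1 of the 18 nurses, C(18,7)·C(18,1) = 31824·18 = 572832.
Probability = 572832/30260340 = 936/49445.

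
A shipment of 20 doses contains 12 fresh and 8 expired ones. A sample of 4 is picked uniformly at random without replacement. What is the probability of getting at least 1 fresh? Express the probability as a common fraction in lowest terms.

955/969

Total selections: C(20,4) = 4845.
The complement is all 4 are expired: C(8,4) = 70.
Probability = 1 − 70/4845 = 4775/4845 = 955/969.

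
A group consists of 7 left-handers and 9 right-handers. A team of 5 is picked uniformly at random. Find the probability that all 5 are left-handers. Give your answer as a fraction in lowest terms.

There are C(16,5) = 4368 possible selections.
Selections with all left-handers: C(7,5) = 21.
Probability = 21/4368 = 1/208.

1/208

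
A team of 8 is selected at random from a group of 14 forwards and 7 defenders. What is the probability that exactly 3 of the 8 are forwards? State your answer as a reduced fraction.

182/4845

Total number of selections: C(21,8) = 203490.
Selections with exactly 3 forwards: choose 3 of the 14 forwards and 5 of the 7 defenders, C(14,3)·C(7,5) = 364·21 = 7644.
Probability = 7644/203490 = 182/4845.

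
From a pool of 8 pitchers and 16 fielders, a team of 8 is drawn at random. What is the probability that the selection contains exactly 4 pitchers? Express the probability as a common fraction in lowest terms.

127400/735471

There are C(24,8) = 735471 ways to choose 8 from 24.
Selections with exactly 4 pitchers: choose 4 of the 8 pitchers and 4 of the 16 fielders, C(8,4)·C(16,4) = 70·1820 = 127400.
Probability = 127400/735471.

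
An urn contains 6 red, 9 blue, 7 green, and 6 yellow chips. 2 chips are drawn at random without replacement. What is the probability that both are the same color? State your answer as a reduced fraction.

29/126

There are C(28,2) = 378 ways to draw 2 chips.
All same color: C(6,2) + C(9,2) + C(7,2) + C(6,2) = 15 + 36 + 21 + 15 = 87.
Probability = 87/378 = 29/126.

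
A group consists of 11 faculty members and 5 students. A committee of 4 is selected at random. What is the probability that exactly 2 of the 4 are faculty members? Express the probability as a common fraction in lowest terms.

The sample space is all 4-subsets of the 16: C(16,4) = 1820.
Selections with exactly 2 faculty members: choose 2 of the 11 faculty members and 2 of the 5 students, C(11,2)·C(5,2) = 55·10 = 550.
Probability = 550/1820 = 55/182.

55/182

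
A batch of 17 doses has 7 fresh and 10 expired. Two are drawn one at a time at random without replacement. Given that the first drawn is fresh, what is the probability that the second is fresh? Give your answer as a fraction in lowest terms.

After removing one fresh, 16 remain: 6 fresh and 10 expired.
So the probability the next is fresh is 6/16 = 3/8.

3/8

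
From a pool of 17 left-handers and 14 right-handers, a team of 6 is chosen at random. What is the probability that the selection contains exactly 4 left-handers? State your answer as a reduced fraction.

There are C(31,6) = 736281 ways to choose 6 from 31.
Selections with exactly 4 left-handers: choose 4 of the 17 left-handers and 2 of the 14 right-handers, C(17,4)·C(14,2) = 2380·91 = 216580.
Probability = 216580/736281 = 2380/8091.

2380/8091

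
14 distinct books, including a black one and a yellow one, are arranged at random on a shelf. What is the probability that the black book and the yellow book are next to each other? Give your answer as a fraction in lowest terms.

There are 14! = 87178291200 arrangements.
Treat the black book and the yellow book as a block: 13! arrangements of the blocks × 2 orders within the block = 2·6227020800 = 12454041600.
Probability = 12454041600/87178291200 = 1/7.

1/7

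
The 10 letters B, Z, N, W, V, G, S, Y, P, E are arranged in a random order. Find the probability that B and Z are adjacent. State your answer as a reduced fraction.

There are 10! = 3628800 arrangements.
Treat B and Z as a block: 9! arrangements of the blocks × 2 orders within the block = 2·362880 = 725760.
Probability = 725760/3628800 = 1/5.

1/5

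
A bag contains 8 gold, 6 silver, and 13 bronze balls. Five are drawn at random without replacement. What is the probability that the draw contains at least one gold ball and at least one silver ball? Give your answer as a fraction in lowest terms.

556/897

There are C(27,5) = 80730 possible draws.
By inclusion-exclusion on the complements, draws missing all gold or all silver: C(19,5) + C(21,5) − C(13,5) = 11628 + 20349 − 1287 = 30690.
So draws with at least one of each: 80730 − 30690 = 50040, probability 50040/80730 = 556/897.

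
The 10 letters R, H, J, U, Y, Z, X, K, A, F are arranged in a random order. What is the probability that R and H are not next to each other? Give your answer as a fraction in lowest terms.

There are 10! = 3628800 arrangements.
Arrangements with R and H adjacent: 2·9! = 725760.
So not adjacent: 3628800 − 725760 = 2903040, probability 2903040/3628800 = 4/5.

4/5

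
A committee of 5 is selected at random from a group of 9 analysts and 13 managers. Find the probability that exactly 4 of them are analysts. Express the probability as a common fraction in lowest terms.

13/209

The sample space is all 5-subsets of the 22: C(22,5) = 26334.
Selections with exactly 4 analysts: choose 4 of the 9 analysts and 1 of the 13 managers, C(9,4)·C(13,1) = 126·13 = 1638.
Probability = 1638/26334 = 13/209.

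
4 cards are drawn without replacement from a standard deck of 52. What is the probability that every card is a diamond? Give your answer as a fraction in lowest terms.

11/4165

There are C(52,4) = 270725 possible 4-card hands.
Hands that are all diamonds: C(13,4) = 715.
Probability = 715/270725 = 11/4165.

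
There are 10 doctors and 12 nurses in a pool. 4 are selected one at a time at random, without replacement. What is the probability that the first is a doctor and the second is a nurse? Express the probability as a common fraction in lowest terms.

20/77

Multiply the conditional probabilities at each draw: 10/22 · 12/21 = 120/462 = 20/77.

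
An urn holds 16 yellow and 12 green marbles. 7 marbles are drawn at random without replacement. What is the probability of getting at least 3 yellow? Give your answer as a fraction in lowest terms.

4066/4485

There are C(28,7) = 1184040 ways to choose the 7.
Favorable selections (at least 3 yellow): C(16,3)·C(12,4) + C(16,4)·C(12,3) + C(16,5)·C(12,2) + C(16,6)·C(12,1) + C(16,7)·C(12,0) = 277200 + 400400 + 288288 + 96096 + 11440 = 1073424.
Probability = 1073424/1184040 = 4066/4485.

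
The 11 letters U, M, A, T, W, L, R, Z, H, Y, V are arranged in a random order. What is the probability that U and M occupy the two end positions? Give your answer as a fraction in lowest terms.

There are 11! = 39916800 arrangements.
Place U and M at the ends in 2 ways, arrange the remaining 9 in 9! = 362880 ways: 2·362880 = 725760.
Probability = 725760/39916800 = 1/55.

1/55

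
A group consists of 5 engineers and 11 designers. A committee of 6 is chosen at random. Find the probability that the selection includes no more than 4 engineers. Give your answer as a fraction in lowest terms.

727/728

Total selections: C(16,6) = 8008.
The complement is exactly 5 engineers: C(5,5)·C(11,1) = 11.
Probability = 1 − 11/8008 = 7997/8008 = 727/728.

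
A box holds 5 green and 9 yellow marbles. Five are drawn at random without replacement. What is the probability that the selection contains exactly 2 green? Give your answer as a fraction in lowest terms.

Total number of selections: C(14,5) = 2002.
Selections with exactly 2 green: choose 2 of the 5 green and 3 of the 9 yellow, C(5,2)·C(9,3) = 10·84 = 840.
Probability = 840/2002 = 60/143.

60/143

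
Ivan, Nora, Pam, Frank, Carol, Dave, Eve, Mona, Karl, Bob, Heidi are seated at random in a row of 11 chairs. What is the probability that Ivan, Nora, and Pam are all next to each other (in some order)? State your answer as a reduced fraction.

3/55

There are 11! = 39916800 arrangements.
Treat the three as one block: 9! placements × 3! orders within the block = 362880·6 = 2177280.
Probability = 2177280/39916800 = 3/55.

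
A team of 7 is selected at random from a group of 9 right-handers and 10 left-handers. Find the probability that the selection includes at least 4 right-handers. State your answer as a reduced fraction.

There are C(19,7) = 50388 ways to choose the 7.
Favorable selections (at least 4 right-handers): C(9,4)·C(10,3) + C(9,5)·C(10,2) + C(9,6)·C(10,1) + C(9,7)·C(10,0) = 15120 + 5670 + 840 + 36 = 21666.
Probability = 21666/50388 = 3611/8398.

3611/8398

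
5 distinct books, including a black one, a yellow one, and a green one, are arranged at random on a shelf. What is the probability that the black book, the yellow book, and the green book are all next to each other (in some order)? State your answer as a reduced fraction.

There are 5! = 120 arrangements.
Treat the three as one block: 3! placements × 3! orders within the block = 6·6 = 36.
Probability = 36/120 = 3/10.

3/10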